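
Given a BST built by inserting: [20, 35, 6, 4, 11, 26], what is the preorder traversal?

Tree insertion order: [20, 35, 6, 4, 11, 26]
Tree (level-order array): [20, 6, 35, 4, 11, 26]
Preorder traversal: [20, 6, 4, 11, 35, 26]


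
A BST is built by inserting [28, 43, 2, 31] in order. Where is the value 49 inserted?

Starting tree (level order): [28, 2, 43, None, None, 31]
Insertion path: 28 -> 43
Result: insert 49 as right child of 43
Final tree (level order): [28, 2, 43, None, None, 31, 49]


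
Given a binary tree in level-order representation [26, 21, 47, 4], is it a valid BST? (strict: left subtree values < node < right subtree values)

Level-order array: [26, 21, 47, 4]
Validate using subtree bounds (lo, hi): at each node, require lo < value < hi,
then recurse left with hi=value and right with lo=value.
Preorder trace (stopping at first violation):
  at node 26 with bounds (-inf, +inf): OK
  at node 21 with bounds (-inf, 26): OK
  at node 4 with bounds (-inf, 21): OK
  at node 47 with bounds (26, +inf): OK
No violation found at any node.
Result: Valid BST


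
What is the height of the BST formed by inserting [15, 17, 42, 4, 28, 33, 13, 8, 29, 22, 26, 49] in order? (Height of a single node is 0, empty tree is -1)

Insertion order: [15, 17, 42, 4, 28, 33, 13, 8, 29, 22, 26, 49]
Tree (level-order array): [15, 4, 17, None, 13, None, 42, 8, None, 28, 49, None, None, 22, 33, None, None, None, 26, 29]
Compute height bottom-up (empty subtree = -1):
  height(8) = 1 + max(-1, -1) = 0
  height(13) = 1 + max(0, -1) = 1
  height(4) = 1 + max(-1, 1) = 2
  height(26) = 1 + max(-1, -1) = 0
  height(22) = 1 + max(-1, 0) = 1
  height(29) = 1 + max(-1, -1) = 0
  height(33) = 1 + max(0, -1) = 1
  height(28) = 1 + max(1, 1) = 2
  height(49) = 1 + max(-1, -1) = 0
  height(42) = 1 + max(2, 0) = 3
  height(17) = 1 + max(-1, 3) = 4
  height(15) = 1 + max(2, 4) = 5
Height = 5


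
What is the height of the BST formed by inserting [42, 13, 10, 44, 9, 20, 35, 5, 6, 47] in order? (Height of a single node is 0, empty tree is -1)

Insertion order: [42, 13, 10, 44, 9, 20, 35, 5, 6, 47]
Tree (level-order array): [42, 13, 44, 10, 20, None, 47, 9, None, None, 35, None, None, 5, None, None, None, None, 6]
Compute height bottom-up (empty subtree = -1):
  height(6) = 1 + max(-1, -1) = 0
  height(5) = 1 + max(-1, 0) = 1
  height(9) = 1 + max(1, -1) = 2
  height(10) = 1 + max(2, -1) = 3
  height(35) = 1 + max(-1, -1) = 0
  height(20) = 1 + max(-1, 0) = 1
  height(13) = 1 + max(3, 1) = 4
  height(47) = 1 + max(-1, -1) = 0
  height(44) = 1 + max(-1, 0) = 1
  height(42) = 1 + max(4, 1) = 5
Height = 5


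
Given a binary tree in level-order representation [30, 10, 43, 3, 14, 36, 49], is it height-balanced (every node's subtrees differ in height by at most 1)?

Tree (level-order array): [30, 10, 43, 3, 14, 36, 49]
Definition: a tree is height-balanced if, at every node, |h(left) - h(right)| <= 1 (empty subtree has height -1).
Bottom-up per-node check:
  node 3: h_left=-1, h_right=-1, diff=0 [OK], height=0
  node 14: h_left=-1, h_right=-1, diff=0 [OK], height=0
  node 10: h_left=0, h_right=0, diff=0 [OK], height=1
  node 36: h_left=-1, h_right=-1, diff=0 [OK], height=0
  node 49: h_left=-1, h_right=-1, diff=0 [OK], height=0
  node 43: h_left=0, h_right=0, diff=0 [OK], height=1
  node 30: h_left=1, h_right=1, diff=0 [OK], height=2
All nodes satisfy the balance condition.
Result: Balanced


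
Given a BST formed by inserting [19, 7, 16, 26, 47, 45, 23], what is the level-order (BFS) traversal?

Tree insertion order: [19, 7, 16, 26, 47, 45, 23]
Tree (level-order array): [19, 7, 26, None, 16, 23, 47, None, None, None, None, 45]
BFS from the root, enqueuing left then right child of each popped node:
  queue [19] -> pop 19, enqueue [7, 26], visited so far: [19]
  queue [7, 26] -> pop 7, enqueue [16], visited so far: [19, 7]
  queue [26, 16] -> pop 26, enqueue [23, 47], visited so far: [19, 7, 26]
  queue [16, 23, 47] -> pop 16, enqueue [none], visited so far: [19, 7, 26, 16]
  queue [23, 47] -> pop 23, enqueue [none], visited so far: [19, 7, 26, 16, 23]
  queue [47] -> pop 47, enqueue [45], visited so far: [19, 7, 26, 16, 23, 47]
  queue [45] -> pop 45, enqueue [none], visited so far: [19, 7, 26, 16, 23, 47, 45]
Result: [19, 7, 26, 16, 23, 47, 45]


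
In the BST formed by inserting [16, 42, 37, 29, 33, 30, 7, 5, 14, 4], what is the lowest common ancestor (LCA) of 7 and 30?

Tree insertion order: [16, 42, 37, 29, 33, 30, 7, 5, 14, 4]
Tree (level-order array): [16, 7, 42, 5, 14, 37, None, 4, None, None, None, 29, None, None, None, None, 33, 30]
In a BST, the LCA of p=7, q=30 is the first node v on the
root-to-leaf path with p <= v <= q (go left if both < v, right if both > v).
Walk from root:
  at 16: 7 <= 16 <= 30, this is the LCA
LCA = 16


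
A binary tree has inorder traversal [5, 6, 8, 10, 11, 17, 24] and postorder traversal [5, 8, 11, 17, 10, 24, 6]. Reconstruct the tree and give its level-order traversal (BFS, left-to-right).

Inorder:   [5, 6, 8, 10, 11, 17, 24]
Postorder: [5, 8, 11, 17, 10, 24, 6]
Algorithm: postorder visits root last, so walk postorder right-to-left;
each value is the root of the current inorder slice — split it at that
value, recurse on the right subtree first, then the left.
Recursive splits:
  root=6; inorder splits into left=[5], right=[8, 10, 11, 17, 24]
  root=24; inorder splits into left=[8, 10, 11, 17], right=[]
  root=10; inorder splits into left=[8], right=[11, 17]
  root=17; inorder splits into left=[11], right=[]
  root=11; inorder splits into left=[], right=[]
  root=8; inorder splits into left=[], right=[]
  root=5; inorder splits into left=[], right=[]
Reconstructed level-order: [6, 5, 24, 10, 8, 17, 11]


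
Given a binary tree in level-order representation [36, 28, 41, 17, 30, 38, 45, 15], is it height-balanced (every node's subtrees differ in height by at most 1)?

Tree (level-order array): [36, 28, 41, 17, 30, 38, 45, 15]
Definition: a tree is height-balanced if, at every node, |h(left) - h(right)| <= 1 (empty subtree has height -1).
Bottom-up per-node check:
  node 15: h_left=-1, h_right=-1, diff=0 [OK], height=0
  node 17: h_left=0, h_right=-1, diff=1 [OK], height=1
  node 30: h_left=-1, h_right=-1, diff=0 [OK], height=0
  node 28: h_left=1, h_right=0, diff=1 [OK], height=2
  node 38: h_left=-1, h_right=-1, diff=0 [OK], height=0
  node 45: h_left=-1, h_right=-1, diff=0 [OK], height=0
  node 41: h_left=0, h_right=0, diff=0 [OK], height=1
  node 36: h_left=2, h_right=1, diff=1 [OK], height=3
All nodes satisfy the balance condition.
Result: Balanced


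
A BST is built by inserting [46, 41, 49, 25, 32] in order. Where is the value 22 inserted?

Starting tree (level order): [46, 41, 49, 25, None, None, None, None, 32]
Insertion path: 46 -> 41 -> 25
Result: insert 22 as left child of 25
Final tree (level order): [46, 41, 49, 25, None, None, None, 22, 32]


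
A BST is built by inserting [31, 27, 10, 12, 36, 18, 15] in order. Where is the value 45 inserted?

Starting tree (level order): [31, 27, 36, 10, None, None, None, None, 12, None, 18, 15]
Insertion path: 31 -> 36
Result: insert 45 as right child of 36
Final tree (level order): [31, 27, 36, 10, None, None, 45, None, 12, None, None, None, 18, 15]


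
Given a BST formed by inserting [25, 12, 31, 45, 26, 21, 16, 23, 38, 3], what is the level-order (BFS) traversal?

Tree insertion order: [25, 12, 31, 45, 26, 21, 16, 23, 38, 3]
Tree (level-order array): [25, 12, 31, 3, 21, 26, 45, None, None, 16, 23, None, None, 38]
BFS from the root, enqueuing left then right child of each popped node:
  queue [25] -> pop 25, enqueue [12, 31], visited so far: [25]
  queue [12, 31] -> pop 12, enqueue [3, 21], visited so far: [25, 12]
  queue [31, 3, 21] -> pop 31, enqueue [26, 45], visited so far: [25, 12, 31]
  queue [3, 21, 26, 45] -> pop 3, enqueue [none], visited so far: [25, 12, 31, 3]
  queue [21, 26, 45] -> pop 21, enqueue [16, 23], visited so far: [25, 12, 31, 3, 21]
  queue [26, 45, 16, 23] -> pop 26, enqueue [none], visited so far: [25, 12, 31, 3, 21, 26]
  queue [45, 16, 23] -> pop 45, enqueue [38], visited so far: [25, 12, 31, 3, 21, 26, 45]
  queue [16, 23, 38] -> pop 16, enqueue [none], visited so far: [25, 12, 31, 3, 21, 26, 45, 16]
  queue [23, 38] -> pop 23, enqueue [none], visited so far: [25, 12, 31, 3, 21, 26, 45, 16, 23]
  queue [38] -> pop 38, enqueue [none], visited so far: [25, 12, 31, 3, 21, 26, 45, 16, 23, 38]
Result: [25, 12, 31, 3, 21, 26, 45, 16, 23, 38]


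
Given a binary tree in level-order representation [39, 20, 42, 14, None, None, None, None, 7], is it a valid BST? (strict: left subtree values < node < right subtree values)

Level-order array: [39, 20, 42, 14, None, None, None, None, 7]
Validate using subtree bounds (lo, hi): at each node, require lo < value < hi,
then recurse left with hi=value and right with lo=value.
Preorder trace (stopping at first violation):
  at node 39 with bounds (-inf, +inf): OK
  at node 20 with bounds (-inf, 39): OK
  at node 14 with bounds (-inf, 20): OK
  at node 7 with bounds (14, 20): VIOLATION
Node 7 violates its bound: not (14 < 7 < 20).
Result: Not a valid BST


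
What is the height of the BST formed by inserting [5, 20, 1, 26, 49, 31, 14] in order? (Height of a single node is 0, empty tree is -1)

Insertion order: [5, 20, 1, 26, 49, 31, 14]
Tree (level-order array): [5, 1, 20, None, None, 14, 26, None, None, None, 49, 31]
Compute height bottom-up (empty subtree = -1):
  height(1) = 1 + max(-1, -1) = 0
  height(14) = 1 + max(-1, -1) = 0
  height(31) = 1 + max(-1, -1) = 0
  height(49) = 1 + max(0, -1) = 1
  height(26) = 1 + max(-1, 1) = 2
  height(20) = 1 + max(0, 2) = 3
  height(5) = 1 + max(0, 3) = 4
Height = 4


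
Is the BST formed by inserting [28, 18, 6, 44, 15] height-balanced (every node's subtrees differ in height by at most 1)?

Tree (level-order array): [28, 18, 44, 6, None, None, None, None, 15]
Definition: a tree is height-balanced if, at every node, |h(left) - h(right)| <= 1 (empty subtree has height -1).
Bottom-up per-node check:
  node 15: h_left=-1, h_right=-1, diff=0 [OK], height=0
  node 6: h_left=-1, h_right=0, diff=1 [OK], height=1
  node 18: h_left=1, h_right=-1, diff=2 [FAIL (|1--1|=2 > 1)], height=2
  node 44: h_left=-1, h_right=-1, diff=0 [OK], height=0
  node 28: h_left=2, h_right=0, diff=2 [FAIL (|2-0|=2 > 1)], height=3
Node 18 violates the condition: |1 - -1| = 2 > 1.
Result: Not balanced


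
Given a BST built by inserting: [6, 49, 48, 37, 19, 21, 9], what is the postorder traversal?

Tree insertion order: [6, 49, 48, 37, 19, 21, 9]
Tree (level-order array): [6, None, 49, 48, None, 37, None, 19, None, 9, 21]
Postorder traversal: [9, 21, 19, 37, 48, 49, 6]


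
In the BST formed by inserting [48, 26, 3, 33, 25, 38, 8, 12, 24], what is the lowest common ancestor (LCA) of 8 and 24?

Tree insertion order: [48, 26, 3, 33, 25, 38, 8, 12, 24]
Tree (level-order array): [48, 26, None, 3, 33, None, 25, None, 38, 8, None, None, None, None, 12, None, 24]
In a BST, the LCA of p=8, q=24 is the first node v on the
root-to-leaf path with p <= v <= q (go left if both < v, right if both > v).
Walk from root:
  at 48: both 8 and 24 < 48, go left
  at 26: both 8 and 24 < 26, go left
  at 3: both 8 and 24 > 3, go right
  at 25: both 8 and 24 < 25, go left
  at 8: 8 <= 8 <= 24, this is the LCA
LCA = 8


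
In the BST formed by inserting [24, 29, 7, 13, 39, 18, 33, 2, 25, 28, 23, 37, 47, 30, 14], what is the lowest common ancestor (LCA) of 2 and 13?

Tree insertion order: [24, 29, 7, 13, 39, 18, 33, 2, 25, 28, 23, 37, 47, 30, 14]
Tree (level-order array): [24, 7, 29, 2, 13, 25, 39, None, None, None, 18, None, 28, 33, 47, 14, 23, None, None, 30, 37]
In a BST, the LCA of p=2, q=13 is the first node v on the
root-to-leaf path with p <= v <= q (go left if both < v, right if both > v).
Walk from root:
  at 24: both 2 and 13 < 24, go left
  at 7: 2 <= 7 <= 13, this is the LCA
LCA = 7


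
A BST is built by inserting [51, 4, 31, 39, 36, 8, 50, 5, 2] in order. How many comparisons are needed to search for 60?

Search path for 60: 51
Found: False
Comparisons: 1


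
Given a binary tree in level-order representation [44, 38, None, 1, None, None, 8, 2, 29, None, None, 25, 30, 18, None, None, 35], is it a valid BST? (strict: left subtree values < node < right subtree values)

Level-order array: [44, 38, None, 1, None, None, 8, 2, 29, None, None, 25, 30, 18, None, None, 35]
Validate using subtree bounds (lo, hi): at each node, require lo < value < hi,
then recurse left with hi=value and right with lo=value.
Preorder trace (stopping at first violation):
  at node 44 with bounds (-inf, +inf): OK
  at node 38 with bounds (-inf, 44): OK
  at node 1 with bounds (-inf, 38): OK
  at node 8 with bounds (1, 38): OK
  at node 2 with bounds (1, 8): OK
  at node 29 with bounds (8, 38): OK
  at node 25 with bounds (8, 29): OK
  at node 18 with bounds (8, 25): OK
  at node 30 with bounds (29, 38): OK
  at node 35 with bounds (30, 38): OK
No violation found at any node.
Result: Valid BST


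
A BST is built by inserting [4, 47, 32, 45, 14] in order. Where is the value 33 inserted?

Starting tree (level order): [4, None, 47, 32, None, 14, 45]
Insertion path: 4 -> 47 -> 32 -> 45
Result: insert 33 as left child of 45
Final tree (level order): [4, None, 47, 32, None, 14, 45, None, None, 33]


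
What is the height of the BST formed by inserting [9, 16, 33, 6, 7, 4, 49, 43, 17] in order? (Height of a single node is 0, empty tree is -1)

Insertion order: [9, 16, 33, 6, 7, 4, 49, 43, 17]
Tree (level-order array): [9, 6, 16, 4, 7, None, 33, None, None, None, None, 17, 49, None, None, 43]
Compute height bottom-up (empty subtree = -1):
  height(4) = 1 + max(-1, -1) = 0
  height(7) = 1 + max(-1, -1) = 0
  height(6) = 1 + max(0, 0) = 1
  height(17) = 1 + max(-1, -1) = 0
  height(43) = 1 + max(-1, -1) = 0
  height(49) = 1 + max(0, -1) = 1
  height(33) = 1 + max(0, 1) = 2
  height(16) = 1 + max(-1, 2) = 3
  height(9) = 1 + max(1, 3) = 4
Height = 4


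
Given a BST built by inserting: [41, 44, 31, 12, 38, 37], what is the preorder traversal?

Tree insertion order: [41, 44, 31, 12, 38, 37]
Tree (level-order array): [41, 31, 44, 12, 38, None, None, None, None, 37]
Preorder traversal: [41, 31, 12, 38, 37, 44]


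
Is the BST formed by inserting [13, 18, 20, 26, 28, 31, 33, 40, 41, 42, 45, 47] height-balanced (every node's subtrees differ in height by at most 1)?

Tree (level-order array): [13, None, 18, None, 20, None, 26, None, 28, None, 31, None, 33, None, 40, None, 41, None, 42, None, 45, None, 47]
Definition: a tree is height-balanced if, at every node, |h(left) - h(right)| <= 1 (empty subtree has height -1).
Bottom-up per-node check:
  node 47: h_left=-1, h_right=-1, diff=0 [OK], height=0
  node 45: h_left=-1, h_right=0, diff=1 [OK], height=1
  node 42: h_left=-1, h_right=1, diff=2 [FAIL (|-1-1|=2 > 1)], height=2
  node 41: h_left=-1, h_right=2, diff=3 [FAIL (|-1-2|=3 > 1)], height=3
  node 40: h_left=-1, h_right=3, diff=4 [FAIL (|-1-3|=4 > 1)], height=4
  node 33: h_left=-1, h_right=4, diff=5 [FAIL (|-1-4|=5 > 1)], height=5
  node 31: h_left=-1, h_right=5, diff=6 [FAIL (|-1-5|=6 > 1)], height=6
  node 28: h_left=-1, h_right=6, diff=7 [FAIL (|-1-6|=7 > 1)], height=7
  node 26: h_left=-1, h_right=7, diff=8 [FAIL (|-1-7|=8 > 1)], height=8
  node 20: h_left=-1, h_right=8, diff=9 [FAIL (|-1-8|=9 > 1)], height=9
  node 18: h_left=-1, h_right=9, diff=10 [FAIL (|-1-9|=10 > 1)], height=10
  node 13: h_left=-1, h_right=10, diff=11 [FAIL (|-1-10|=11 > 1)], height=11
Node 42 violates the condition: |-1 - 1| = 2 > 1.
Result: Not balanced


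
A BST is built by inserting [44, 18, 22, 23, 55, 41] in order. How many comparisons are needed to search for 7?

Search path for 7: 44 -> 18
Found: False
Comparisons: 2


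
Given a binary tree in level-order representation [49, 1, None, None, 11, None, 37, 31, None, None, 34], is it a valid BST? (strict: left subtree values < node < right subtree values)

Level-order array: [49, 1, None, None, 11, None, 37, 31, None, None, 34]
Validate using subtree bounds (lo, hi): at each node, require lo < value < hi,
then recurse left with hi=value and right with lo=value.
Preorder trace (stopping at first violation):
  at node 49 with bounds (-inf, +inf): OK
  at node 1 with bounds (-inf, 49): OK
  at node 11 with bounds (1, 49): OK
  at node 37 with bounds (11, 49): OK
  at node 31 with bounds (11, 37): OK
  at node 34 with bounds (31, 37): OK
No violation found at any node.
Result: Valid BST


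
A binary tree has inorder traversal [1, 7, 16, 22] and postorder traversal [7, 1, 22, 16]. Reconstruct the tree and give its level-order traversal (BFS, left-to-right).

Inorder:   [1, 7, 16, 22]
Postorder: [7, 1, 22, 16]
Algorithm: postorder visits root last, so walk postorder right-to-left;
each value is the root of the current inorder slice — split it at that
value, recurse on the right subtree first, then the left.
Recursive splits:
  root=16; inorder splits into left=[1, 7], right=[22]
  root=22; inorder splits into left=[], right=[]
  root=1; inorder splits into left=[], right=[7]
  root=7; inorder splits into left=[], right=[]
Reconstructed level-order: [16, 1, 22, 7]


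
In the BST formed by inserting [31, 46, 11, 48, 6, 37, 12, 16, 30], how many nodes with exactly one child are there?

Tree built from: [31, 46, 11, 48, 6, 37, 12, 16, 30]
Tree (level-order array): [31, 11, 46, 6, 12, 37, 48, None, None, None, 16, None, None, None, None, None, 30]
Rule: These are nodes with exactly 1 non-null child.
Per-node child counts:
  node 31: 2 child(ren)
  node 11: 2 child(ren)
  node 6: 0 child(ren)
  node 12: 1 child(ren)
  node 16: 1 child(ren)
  node 30: 0 child(ren)
  node 46: 2 child(ren)
  node 37: 0 child(ren)
  node 48: 0 child(ren)
Matching nodes: [12, 16]
Count of nodes with exactly one child: 2


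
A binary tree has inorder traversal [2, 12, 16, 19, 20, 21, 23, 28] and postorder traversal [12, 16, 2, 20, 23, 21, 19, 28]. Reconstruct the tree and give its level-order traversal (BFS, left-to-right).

Inorder:   [2, 12, 16, 19, 20, 21, 23, 28]
Postorder: [12, 16, 2, 20, 23, 21, 19, 28]
Algorithm: postorder visits root last, so walk postorder right-to-left;
each value is the root of the current inorder slice — split it at that
value, recurse on the right subtree first, then the left.
Recursive splits:
  root=28; inorder splits into left=[2, 12, 16, 19, 20, 21, 23], right=[]
  root=19; inorder splits into left=[2, 12, 16], right=[20, 21, 23]
  root=21; inorder splits into left=[20], right=[23]
  root=23; inorder splits into left=[], right=[]
  root=20; inorder splits into left=[], right=[]
  root=2; inorder splits into left=[], right=[12, 16]
  root=16; inorder splits into left=[12], right=[]
  root=12; inorder splits into left=[], right=[]
Reconstructed level-order: [28, 19, 2, 21, 16, 20, 23, 12]


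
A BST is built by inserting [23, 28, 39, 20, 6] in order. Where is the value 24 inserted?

Starting tree (level order): [23, 20, 28, 6, None, None, 39]
Insertion path: 23 -> 28
Result: insert 24 as left child of 28
Final tree (level order): [23, 20, 28, 6, None, 24, 39]


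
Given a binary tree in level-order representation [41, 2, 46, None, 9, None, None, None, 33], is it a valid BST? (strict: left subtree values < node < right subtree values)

Level-order array: [41, 2, 46, None, 9, None, None, None, 33]
Validate using subtree bounds (lo, hi): at each node, require lo < value < hi,
then recurse left with hi=value and right with lo=value.
Preorder trace (stopping at first violation):
  at node 41 with bounds (-inf, +inf): OK
  at node 2 with bounds (-inf, 41): OK
  at node 9 with bounds (2, 41): OK
  at node 33 with bounds (9, 41): OK
  at node 46 with bounds (41, +inf): OK
No violation found at any node.
Result: Valid BST


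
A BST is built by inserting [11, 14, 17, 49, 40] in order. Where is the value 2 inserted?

Starting tree (level order): [11, None, 14, None, 17, None, 49, 40]
Insertion path: 11
Result: insert 2 as left child of 11
Final tree (level order): [11, 2, 14, None, None, None, 17, None, 49, 40]


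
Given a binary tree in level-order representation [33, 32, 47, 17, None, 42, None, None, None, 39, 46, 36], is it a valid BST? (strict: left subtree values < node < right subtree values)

Level-order array: [33, 32, 47, 17, None, 42, None, None, None, 39, 46, 36]
Validate using subtree bounds (lo, hi): at each node, require lo < value < hi,
then recurse left with hi=value and right with lo=value.
Preorder trace (stopping at first violation):
  at node 33 with bounds (-inf, +inf): OK
  at node 32 with bounds (-inf, 33): OK
  at node 17 with bounds (-inf, 32): OK
  at node 47 with bounds (33, +inf): OK
  at node 42 with bounds (33, 47): OK
  at node 39 with bounds (33, 42): OK
  at node 36 with bounds (33, 39): OK
  at node 46 with bounds (42, 47): OK
No violation found at any node.
Result: Valid BST


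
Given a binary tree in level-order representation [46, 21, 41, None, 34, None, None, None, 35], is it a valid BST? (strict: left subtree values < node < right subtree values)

Level-order array: [46, 21, 41, None, 34, None, None, None, 35]
Validate using subtree bounds (lo, hi): at each node, require lo < value < hi,
then recurse left with hi=value and right with lo=value.
Preorder trace (stopping at first violation):
  at node 46 with bounds (-inf, +inf): OK
  at node 21 with bounds (-inf, 46): OK
  at node 34 with bounds (21, 46): OK
  at node 35 with bounds (34, 46): OK
  at node 41 with bounds (46, +inf): VIOLATION
Node 41 violates its bound: not (46 < 41 < +inf).
Result: Not a valid BST


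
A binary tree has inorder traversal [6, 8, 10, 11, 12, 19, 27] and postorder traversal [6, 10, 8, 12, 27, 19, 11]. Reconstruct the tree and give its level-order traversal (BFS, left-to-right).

Inorder:   [6, 8, 10, 11, 12, 19, 27]
Postorder: [6, 10, 8, 12, 27, 19, 11]
Algorithm: postorder visits root last, so walk postorder right-to-left;
each value is the root of the current inorder slice — split it at that
value, recurse on the right subtree first, then the left.
Recursive splits:
  root=11; inorder splits into left=[6, 8, 10], right=[12, 19, 27]
  root=19; inorder splits into left=[12], right=[27]
  root=27; inorder splits into left=[], right=[]
  root=12; inorder splits into left=[], right=[]
  root=8; inorder splits into left=[6], right=[10]
  root=10; inorder splits into left=[], right=[]
  root=6; inorder splits into left=[], right=[]
Reconstructed level-order: [11, 8, 19, 6, 10, 12, 27]


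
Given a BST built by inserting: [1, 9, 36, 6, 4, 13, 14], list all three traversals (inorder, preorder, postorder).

Tree insertion order: [1, 9, 36, 6, 4, 13, 14]
Tree (level-order array): [1, None, 9, 6, 36, 4, None, 13, None, None, None, None, 14]
Inorder (L, root, R): [1, 4, 6, 9, 13, 14, 36]
Preorder (root, L, R): [1, 9, 6, 4, 36, 13, 14]
Postorder (L, R, root): [4, 6, 14, 13, 36, 9, 1]


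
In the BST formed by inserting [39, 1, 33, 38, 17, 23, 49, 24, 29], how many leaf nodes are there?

Tree built from: [39, 1, 33, 38, 17, 23, 49, 24, 29]
Tree (level-order array): [39, 1, 49, None, 33, None, None, 17, 38, None, 23, None, None, None, 24, None, 29]
Rule: A leaf has 0 children.
Per-node child counts:
  node 39: 2 child(ren)
  node 1: 1 child(ren)
  node 33: 2 child(ren)
  node 17: 1 child(ren)
  node 23: 1 child(ren)
  node 24: 1 child(ren)
  node 29: 0 child(ren)
  node 38: 0 child(ren)
  node 49: 0 child(ren)
Matching nodes: [29, 38, 49]
Count of leaf nodes: 3


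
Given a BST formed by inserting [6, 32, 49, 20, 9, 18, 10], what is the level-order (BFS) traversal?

Tree insertion order: [6, 32, 49, 20, 9, 18, 10]
Tree (level-order array): [6, None, 32, 20, 49, 9, None, None, None, None, 18, 10]
BFS from the root, enqueuing left then right child of each popped node:
  queue [6] -> pop 6, enqueue [32], visited so far: [6]
  queue [32] -> pop 32, enqueue [20, 49], visited so far: [6, 32]
  queue [20, 49] -> pop 20, enqueue [9], visited so far: [6, 32, 20]
  queue [49, 9] -> pop 49, enqueue [none], visited so far: [6, 32, 20, 49]
  queue [9] -> pop 9, enqueue [18], visited so far: [6, 32, 20, 49, 9]
  queue [18] -> pop 18, enqueue [10], visited so far: [6, 32, 20, 49, 9, 18]
  queue [10] -> pop 10, enqueue [none], visited so far: [6, 32, 20, 49, 9, 18, 10]
Result: [6, 32, 20, 49, 9, 18, 10]


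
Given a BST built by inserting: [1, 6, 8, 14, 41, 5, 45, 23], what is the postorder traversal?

Tree insertion order: [1, 6, 8, 14, 41, 5, 45, 23]
Tree (level-order array): [1, None, 6, 5, 8, None, None, None, 14, None, 41, 23, 45]
Postorder traversal: [5, 23, 45, 41, 14, 8, 6, 1]


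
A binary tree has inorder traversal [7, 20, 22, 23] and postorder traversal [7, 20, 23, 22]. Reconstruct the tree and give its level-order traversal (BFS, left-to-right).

Inorder:   [7, 20, 22, 23]
Postorder: [7, 20, 23, 22]
Algorithm: postorder visits root last, so walk postorder right-to-left;
each value is the root of the current inorder slice — split it at that
value, recurse on the right subtree first, then the left.
Recursive splits:
  root=22; inorder splits into left=[7, 20], right=[23]
  root=23; inorder splits into left=[], right=[]
  root=20; inorder splits into left=[7], right=[]
  root=7; inorder splits into left=[], right=[]
Reconstructed level-order: [22, 20, 23, 7]


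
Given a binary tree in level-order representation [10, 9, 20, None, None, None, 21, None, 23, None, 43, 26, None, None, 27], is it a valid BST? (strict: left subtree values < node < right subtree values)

Level-order array: [10, 9, 20, None, None, None, 21, None, 23, None, 43, 26, None, None, 27]
Validate using subtree bounds (lo, hi): at each node, require lo < value < hi,
then recurse left with hi=value and right with lo=value.
Preorder trace (stopping at first violation):
  at node 10 with bounds (-inf, +inf): OK
  at node 9 with bounds (-inf, 10): OK
  at node 20 with bounds (10, +inf): OK
  at node 21 with bounds (20, +inf): OK
  at node 23 with bounds (21, +inf): OK
  at node 43 with bounds (23, +inf): OK
  at node 26 with bounds (23, 43): OK
  at node 27 with bounds (26, 43): OK
No violation found at any node.
Result: Valid BST


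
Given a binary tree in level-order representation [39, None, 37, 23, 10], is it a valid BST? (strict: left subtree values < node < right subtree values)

Level-order array: [39, None, 37, 23, 10]
Validate using subtree bounds (lo, hi): at each node, require lo < value < hi,
then recurse left with hi=value and right with lo=value.
Preorder trace (stopping at first violation):
  at node 39 with bounds (-inf, +inf): OK
  at node 37 with bounds (39, +inf): VIOLATION
Node 37 violates its bound: not (39 < 37 < +inf).
Result: Not a valid BST


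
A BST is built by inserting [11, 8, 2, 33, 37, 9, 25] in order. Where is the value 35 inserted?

Starting tree (level order): [11, 8, 33, 2, 9, 25, 37]
Insertion path: 11 -> 33 -> 37
Result: insert 35 as left child of 37
Final tree (level order): [11, 8, 33, 2, 9, 25, 37, None, None, None, None, None, None, 35]


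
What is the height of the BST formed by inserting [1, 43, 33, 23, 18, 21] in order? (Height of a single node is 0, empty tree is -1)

Insertion order: [1, 43, 33, 23, 18, 21]
Tree (level-order array): [1, None, 43, 33, None, 23, None, 18, None, None, 21]
Compute height bottom-up (empty subtree = -1):
  height(21) = 1 + max(-1, -1) = 0
  height(18) = 1 + max(-1, 0) = 1
  height(23) = 1 + max(1, -1) = 2
  height(33) = 1 + max(2, -1) = 3
  height(43) = 1 + max(3, -1) = 4
  height(1) = 1 + max(-1, 4) = 5
Height = 5


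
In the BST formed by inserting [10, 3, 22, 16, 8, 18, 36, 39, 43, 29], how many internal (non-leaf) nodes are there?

Tree built from: [10, 3, 22, 16, 8, 18, 36, 39, 43, 29]
Tree (level-order array): [10, 3, 22, None, 8, 16, 36, None, None, None, 18, 29, 39, None, None, None, None, None, 43]
Rule: An internal node has at least one child.
Per-node child counts:
  node 10: 2 child(ren)
  node 3: 1 child(ren)
  node 8: 0 child(ren)
  node 22: 2 child(ren)
  node 16: 1 child(ren)
  node 18: 0 child(ren)
  node 36: 2 child(ren)
  node 29: 0 child(ren)
  node 39: 1 child(ren)
  node 43: 0 child(ren)
Matching nodes: [10, 3, 22, 16, 36, 39]
Count of internal (non-leaf) nodes: 6


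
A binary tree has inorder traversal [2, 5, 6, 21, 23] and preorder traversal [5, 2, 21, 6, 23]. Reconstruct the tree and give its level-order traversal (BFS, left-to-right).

Inorder:  [2, 5, 6, 21, 23]
Preorder: [5, 2, 21, 6, 23]
Algorithm: preorder visits root first, so consume preorder in order;
for each root, split the current inorder slice at that value into
left-subtree inorder and right-subtree inorder, then recurse.
Recursive splits:
  root=5; inorder splits into left=[2], right=[6, 21, 23]
  root=2; inorder splits into left=[], right=[]
  root=21; inorder splits into left=[6], right=[23]
  root=6; inorder splits into left=[], right=[]
  root=23; inorder splits into left=[], right=[]
Reconstructed level-order: [5, 2, 21, 6, 23]


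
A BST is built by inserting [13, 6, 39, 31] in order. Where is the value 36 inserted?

Starting tree (level order): [13, 6, 39, None, None, 31]
Insertion path: 13 -> 39 -> 31
Result: insert 36 as right child of 31
Final tree (level order): [13, 6, 39, None, None, 31, None, None, 36]


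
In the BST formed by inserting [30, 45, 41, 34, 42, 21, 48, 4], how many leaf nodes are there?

Tree built from: [30, 45, 41, 34, 42, 21, 48, 4]
Tree (level-order array): [30, 21, 45, 4, None, 41, 48, None, None, 34, 42]
Rule: A leaf has 0 children.
Per-node child counts:
  node 30: 2 child(ren)
  node 21: 1 child(ren)
  node 4: 0 child(ren)
  node 45: 2 child(ren)
  node 41: 2 child(ren)
  node 34: 0 child(ren)
  node 42: 0 child(ren)
  node 48: 0 child(ren)
Matching nodes: [4, 34, 42, 48]
Count of leaf nodes: 4


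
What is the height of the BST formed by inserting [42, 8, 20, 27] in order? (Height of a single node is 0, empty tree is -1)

Insertion order: [42, 8, 20, 27]
Tree (level-order array): [42, 8, None, None, 20, None, 27]
Compute height bottom-up (empty subtree = -1):
  height(27) = 1 + max(-1, -1) = 0
  height(20) = 1 + max(-1, 0) = 1
  height(8) = 1 + max(-1, 1) = 2
  height(42) = 1 + max(2, -1) = 3
Height = 3


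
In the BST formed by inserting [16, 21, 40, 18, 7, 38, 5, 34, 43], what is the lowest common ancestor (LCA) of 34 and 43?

Tree insertion order: [16, 21, 40, 18, 7, 38, 5, 34, 43]
Tree (level-order array): [16, 7, 21, 5, None, 18, 40, None, None, None, None, 38, 43, 34]
In a BST, the LCA of p=34, q=43 is the first node v on the
root-to-leaf path with p <= v <= q (go left if both < v, right if both > v).
Walk from root:
  at 16: both 34 and 43 > 16, go right
  at 21: both 34 and 43 > 21, go right
  at 40: 34 <= 40 <= 43, this is the LCA
LCA = 40


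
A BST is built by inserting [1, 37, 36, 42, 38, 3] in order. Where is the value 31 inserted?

Starting tree (level order): [1, None, 37, 36, 42, 3, None, 38]
Insertion path: 1 -> 37 -> 36 -> 3
Result: insert 31 as right child of 3
Final tree (level order): [1, None, 37, 36, 42, 3, None, 38, None, None, 31]


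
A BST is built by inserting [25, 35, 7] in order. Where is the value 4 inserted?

Starting tree (level order): [25, 7, 35]
Insertion path: 25 -> 7
Result: insert 4 as left child of 7
Final tree (level order): [25, 7, 35, 4]


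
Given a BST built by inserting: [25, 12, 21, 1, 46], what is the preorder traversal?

Tree insertion order: [25, 12, 21, 1, 46]
Tree (level-order array): [25, 12, 46, 1, 21]
Preorder traversal: [25, 12, 1, 21, 46]


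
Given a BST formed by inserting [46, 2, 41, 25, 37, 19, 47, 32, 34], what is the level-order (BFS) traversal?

Tree insertion order: [46, 2, 41, 25, 37, 19, 47, 32, 34]
Tree (level-order array): [46, 2, 47, None, 41, None, None, 25, None, 19, 37, None, None, 32, None, None, 34]
BFS from the root, enqueuing left then right child of each popped node:
  queue [46] -> pop 46, enqueue [2, 47], visited so far: [46]
  queue [2, 47] -> pop 2, enqueue [41], visited so far: [46, 2]
  queue [47, 41] -> pop 47, enqueue [none], visited so far: [46, 2, 47]
  queue [41] -> pop 41, enqueue [25], visited so far: [46, 2, 47, 41]
  queue [25] -> pop 25, enqueue [19, 37], visited so far: [46, 2, 47, 41, 25]
  queue [19, 37] -> pop 19, enqueue [none], visited so far: [46, 2, 47, 41, 25, 19]
  queue [37] -> pop 37, enqueue [32], visited so far: [46, 2, 47, 41, 25, 19, 37]
  queue [32] -> pop 32, enqueue [34], visited so far: [46, 2, 47, 41, 25, 19, 37, 32]
  queue [34] -> pop 34, enqueue [none], visited so far: [46, 2, 47, 41, 25, 19, 37, 32, 34]
Result: [46, 2, 47, 41, 25, 19, 37, 32, 34]


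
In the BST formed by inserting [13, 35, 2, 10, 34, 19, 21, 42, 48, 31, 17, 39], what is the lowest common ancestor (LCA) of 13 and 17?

Tree insertion order: [13, 35, 2, 10, 34, 19, 21, 42, 48, 31, 17, 39]
Tree (level-order array): [13, 2, 35, None, 10, 34, 42, None, None, 19, None, 39, 48, 17, 21, None, None, None, None, None, None, None, 31]
In a BST, the LCA of p=13, q=17 is the first node v on the
root-to-leaf path with p <= v <= q (go left if both < v, right if both > v).
Walk from root:
  at 13: 13 <= 13 <= 17, this is the LCA
LCA = 13


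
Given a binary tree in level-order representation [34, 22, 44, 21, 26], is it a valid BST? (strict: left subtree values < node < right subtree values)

Level-order array: [34, 22, 44, 21, 26]
Validate using subtree bounds (lo, hi): at each node, require lo < value < hi,
then recurse left with hi=value and right with lo=value.
Preorder trace (stopping at first violation):
  at node 34 with bounds (-inf, +inf): OK
  at node 22 with bounds (-inf, 34): OK
  at node 21 with bounds (-inf, 22): OK
  at node 26 with bounds (22, 34): OK
  at node 44 with bounds (34, +inf): OK
No violation found at any node.
Result: Valid BST


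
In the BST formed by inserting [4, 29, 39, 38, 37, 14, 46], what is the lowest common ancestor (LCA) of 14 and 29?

Tree insertion order: [4, 29, 39, 38, 37, 14, 46]
Tree (level-order array): [4, None, 29, 14, 39, None, None, 38, 46, 37]
In a BST, the LCA of p=14, q=29 is the first node v on the
root-to-leaf path with p <= v <= q (go left if both < v, right if both > v).
Walk from root:
  at 4: both 14 and 29 > 4, go right
  at 29: 14 <= 29 <= 29, this is the LCA
LCA = 29


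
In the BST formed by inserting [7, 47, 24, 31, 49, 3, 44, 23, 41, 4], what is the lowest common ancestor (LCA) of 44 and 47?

Tree insertion order: [7, 47, 24, 31, 49, 3, 44, 23, 41, 4]
Tree (level-order array): [7, 3, 47, None, 4, 24, 49, None, None, 23, 31, None, None, None, None, None, 44, 41]
In a BST, the LCA of p=44, q=47 is the first node v on the
root-to-leaf path with p <= v <= q (go left if both < v, right if both > v).
Walk from root:
  at 7: both 44 and 47 > 7, go right
  at 47: 44 <= 47 <= 47, this is the LCA
LCA = 47


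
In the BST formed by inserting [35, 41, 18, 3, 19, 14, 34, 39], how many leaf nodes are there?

Tree built from: [35, 41, 18, 3, 19, 14, 34, 39]
Tree (level-order array): [35, 18, 41, 3, 19, 39, None, None, 14, None, 34]
Rule: A leaf has 0 children.
Per-node child counts:
  node 35: 2 child(ren)
  node 18: 2 child(ren)
  node 3: 1 child(ren)
  node 14: 0 child(ren)
  node 19: 1 child(ren)
  node 34: 0 child(ren)
  node 41: 1 child(ren)
  node 39: 0 child(ren)
Matching nodes: [14, 34, 39]
Count of leaf nodes: 3


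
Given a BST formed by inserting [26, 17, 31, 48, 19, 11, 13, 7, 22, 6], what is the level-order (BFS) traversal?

Tree insertion order: [26, 17, 31, 48, 19, 11, 13, 7, 22, 6]
Tree (level-order array): [26, 17, 31, 11, 19, None, 48, 7, 13, None, 22, None, None, 6]
BFS from the root, enqueuing left then right child of each popped node:
  queue [26] -> pop 26, enqueue [17, 31], visited so far: [26]
  queue [17, 31] -> pop 17, enqueue [11, 19], visited so far: [26, 17]
  queue [31, 11, 19] -> pop 31, enqueue [48], visited so far: [26, 17, 31]
  queue [11, 19, 48] -> pop 11, enqueue [7, 13], visited so far: [26, 17, 31, 11]
  queue [19, 48, 7, 13] -> pop 19, enqueue [22], visited so far: [26, 17, 31, 11, 19]
  queue [48, 7, 13, 22] -> pop 48, enqueue [none], visited so far: [26, 17, 31, 11, 19, 48]
  queue [7, 13, 22] -> pop 7, enqueue [6], visited so far: [26, 17, 31, 11, 19, 48, 7]
  queue [13, 22, 6] -> pop 13, enqueue [none], visited so far: [26, 17, 31, 11, 19, 48, 7, 13]
  queue [22, 6] -> pop 22, enqueue [none], visited so far: [26, 17, 31, 11, 19, 48, 7, 13, 22]
  queue [6] -> pop 6, enqueue [none], visited so far: [26, 17, 31, 11, 19, 48, 7, 13, 22, 6]
Result: [26, 17, 31, 11, 19, 48, 7, 13, 22, 6]


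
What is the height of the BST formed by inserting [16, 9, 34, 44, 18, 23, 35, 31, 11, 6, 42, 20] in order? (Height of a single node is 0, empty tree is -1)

Insertion order: [16, 9, 34, 44, 18, 23, 35, 31, 11, 6, 42, 20]
Tree (level-order array): [16, 9, 34, 6, 11, 18, 44, None, None, None, None, None, 23, 35, None, 20, 31, None, 42]
Compute height bottom-up (empty subtree = -1):
  height(6) = 1 + max(-1, -1) = 0
  height(11) = 1 + max(-1, -1) = 0
  height(9) = 1 + max(0, 0) = 1
  height(20) = 1 + max(-1, -1) = 0
  height(31) = 1 + max(-1, -1) = 0
  height(23) = 1 + max(0, 0) = 1
  height(18) = 1 + max(-1, 1) = 2
  height(42) = 1 + max(-1, -1) = 0
  height(35) = 1 + max(-1, 0) = 1
  height(44) = 1 + max(1, -1) = 2
  height(34) = 1 + max(2, 2) = 3
  height(16) = 1 + max(1, 3) = 4
Height = 4


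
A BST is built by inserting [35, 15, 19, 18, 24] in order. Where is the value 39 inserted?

Starting tree (level order): [35, 15, None, None, 19, 18, 24]
Insertion path: 35
Result: insert 39 as right child of 35
Final tree (level order): [35, 15, 39, None, 19, None, None, 18, 24]


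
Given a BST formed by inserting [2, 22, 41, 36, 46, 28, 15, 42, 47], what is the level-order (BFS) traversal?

Tree insertion order: [2, 22, 41, 36, 46, 28, 15, 42, 47]
Tree (level-order array): [2, None, 22, 15, 41, None, None, 36, 46, 28, None, 42, 47]
BFS from the root, enqueuing left then right child of each popped node:
  queue [2] -> pop 2, enqueue [22], visited so far: [2]
  queue [22] -> pop 22, enqueue [15, 41], visited so far: [2, 22]
  queue [15, 41] -> pop 15, enqueue [none], visited so far: [2, 22, 15]
  queue [41] -> pop 41, enqueue [36, 46], visited so far: [2, 22, 15, 41]
  queue [36, 46] -> pop 36, enqueue [28], visited so far: [2, 22, 15, 41, 36]
  queue [46, 28] -> pop 46, enqueue [42, 47], visited so far: [2, 22, 15, 41, 36, 46]
  queue [28, 42, 47] -> pop 28, enqueue [none], visited so far: [2, 22, 15, 41, 36, 46, 28]
  queue [42, 47] -> pop 42, enqueue [none], visited so far: [2, 22, 15, 41, 36, 46, 28, 42]
  queue [47] -> pop 47, enqueue [none], visited so far: [2, 22, 15, 41, 36, 46, 28, 42, 47]
Result: [2, 22, 15, 41, 36, 46, 28, 42, 47]


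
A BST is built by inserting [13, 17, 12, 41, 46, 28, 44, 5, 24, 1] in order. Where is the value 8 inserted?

Starting tree (level order): [13, 12, 17, 5, None, None, 41, 1, None, 28, 46, None, None, 24, None, 44]
Insertion path: 13 -> 12 -> 5
Result: insert 8 as right child of 5
Final tree (level order): [13, 12, 17, 5, None, None, 41, 1, 8, 28, 46, None, None, None, None, 24, None, 44]


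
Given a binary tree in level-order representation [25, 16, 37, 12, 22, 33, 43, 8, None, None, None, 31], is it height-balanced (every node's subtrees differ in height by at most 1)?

Tree (level-order array): [25, 16, 37, 12, 22, 33, 43, 8, None, None, None, 31]
Definition: a tree is height-balanced if, at every node, |h(left) - h(right)| <= 1 (empty subtree has height -1).
Bottom-up per-node check:
  node 8: h_left=-1, h_right=-1, diff=0 [OK], height=0
  node 12: h_left=0, h_right=-1, diff=1 [OK], height=1
  node 22: h_left=-1, h_right=-1, diff=0 [OK], height=0
  node 16: h_left=1, h_right=0, diff=1 [OK], height=2
  node 31: h_left=-1, h_right=-1, diff=0 [OK], height=0
  node 33: h_left=0, h_right=-1, diff=1 [OK], height=1
  node 43: h_left=-1, h_right=-1, diff=0 [OK], height=0
  node 37: h_left=1, h_right=0, diff=1 [OK], height=2
  node 25: h_left=2, h_right=2, diff=0 [OK], height=3
All nodes satisfy the balance condition.
Result: Balanced
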